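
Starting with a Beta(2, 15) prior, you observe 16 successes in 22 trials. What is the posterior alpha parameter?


For a Beta-Binomial conjugate model:
Posterior alpha = prior alpha + number of successes
= 2 + 16 = 18

18


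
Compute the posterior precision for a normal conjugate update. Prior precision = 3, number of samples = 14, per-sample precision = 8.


tau_post = tau_0 + n * tau
= 3 + 14 * 8 = 115

115


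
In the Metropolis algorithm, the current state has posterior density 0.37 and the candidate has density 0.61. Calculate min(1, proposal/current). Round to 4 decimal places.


Ratio = 0.61/0.37 = 1.6486
Acceptance probability = min(1, 1.6486)
= 1.0

1.0


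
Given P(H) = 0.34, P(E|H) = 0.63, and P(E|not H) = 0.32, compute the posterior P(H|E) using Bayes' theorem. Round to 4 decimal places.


By Bayes' theorem: P(H|E) = P(E|H)*P(H) / P(E)
P(E) = P(E|H)*P(H) + P(E|not H)*P(not H)
P(E) = 0.63*0.34 + 0.32*0.66 = 0.4254
P(H|E) = 0.63*0.34 / 0.4254 = 0.5035

0.5035


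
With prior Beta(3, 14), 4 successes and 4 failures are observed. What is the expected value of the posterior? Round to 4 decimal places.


Posterior = Beta(7, 18)
E[theta] = alpha/(alpha+beta)
= 7/25 = 0.28

0.28


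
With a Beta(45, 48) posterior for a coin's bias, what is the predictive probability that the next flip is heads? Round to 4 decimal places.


The predictive probability equals the posterior mean.
P(next = heads) = alpha / (alpha + beta)
= 45 / 93 = 0.4839

0.4839


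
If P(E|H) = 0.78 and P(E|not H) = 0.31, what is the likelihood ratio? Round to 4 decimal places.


Likelihood ratio = P(E|H) / P(E|not H)
= 0.78 / 0.31
= 2.5161

2.5161


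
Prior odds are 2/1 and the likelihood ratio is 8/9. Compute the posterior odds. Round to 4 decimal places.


Posterior odds = prior odds * likelihood ratio
= (2/1) * (8/9)
= 16 / 9
= 1.7778

1.7778


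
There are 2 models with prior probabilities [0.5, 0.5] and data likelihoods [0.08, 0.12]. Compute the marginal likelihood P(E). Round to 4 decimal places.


P(E) = sum over models of P(M_i) * P(E|M_i)
= 0.5*0.08 + 0.5*0.12
= 0.1

0.1


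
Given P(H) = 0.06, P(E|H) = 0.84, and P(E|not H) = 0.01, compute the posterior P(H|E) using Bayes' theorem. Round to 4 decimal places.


By Bayes' theorem: P(H|E) = P(E|H)*P(H) / P(E)
P(E) = P(E|H)*P(H) + P(E|not H)*P(not H)
P(E) = 0.84*0.06 + 0.01*0.94 = 0.0598
P(H|E) = 0.84*0.06 / 0.0598 = 0.8428

0.8428


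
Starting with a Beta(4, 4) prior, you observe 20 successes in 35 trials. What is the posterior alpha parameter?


For a Beta-Binomial conjugate model:
Posterior alpha = prior alpha + number of successes
= 4 + 20 = 24

24


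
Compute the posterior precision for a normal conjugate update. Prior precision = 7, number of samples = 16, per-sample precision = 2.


tau_post = tau_0 + n * tau
= 7 + 16 * 2 = 39

39


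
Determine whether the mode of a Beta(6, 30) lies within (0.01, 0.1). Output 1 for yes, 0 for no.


First find the mode: (a-1)/(a+b-2) = 0.1471
Is 0.1471 in (0.01, 0.1)? 0

0


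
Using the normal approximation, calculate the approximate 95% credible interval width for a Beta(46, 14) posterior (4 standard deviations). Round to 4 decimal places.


Var(Beta) = 46*14/(60^2 * 61) = 0.0029
SD = 0.0542
Width ~ 4*SD = 0.2166

0.2166


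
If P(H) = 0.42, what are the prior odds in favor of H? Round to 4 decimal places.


Prior odds = P(H) / (1 - P(H))
= 0.42 / 0.58
= 0.7241

0.7241


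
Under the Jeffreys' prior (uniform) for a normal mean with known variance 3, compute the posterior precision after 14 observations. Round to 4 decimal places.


Prior precision = 0 (flat prior).
Post. prec. = 0 + n/var = 14/3 = 4.6667

4.6667


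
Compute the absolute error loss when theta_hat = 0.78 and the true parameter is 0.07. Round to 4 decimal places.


L = |theta_hat - theta_true|
= |0.78 - 0.07| = 0.71

0.71


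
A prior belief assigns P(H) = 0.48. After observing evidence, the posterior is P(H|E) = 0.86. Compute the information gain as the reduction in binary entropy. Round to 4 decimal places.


H(prior) = -0.48*log2(0.48) - 0.52*log2(0.52)
= 0.9988
H(post) = -0.86*log2(0.86) - 0.14*log2(0.14)
= 0.5842
IG = 0.9988 - 0.5842 = 0.4146

0.4146


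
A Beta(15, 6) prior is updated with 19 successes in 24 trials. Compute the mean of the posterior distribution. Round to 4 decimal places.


After update: Beta(34, 11)
Mean = 34 / (34 + 11) = 34 / 45
= 0.7556

0.7556


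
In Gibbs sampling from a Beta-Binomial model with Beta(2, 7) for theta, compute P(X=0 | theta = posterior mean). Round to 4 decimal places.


Posterior mean = alpha/(alpha+beta) = 2/9 = 0.2222
P(X=0|theta=mean) = 1 - theta = 0.7778

0.7778


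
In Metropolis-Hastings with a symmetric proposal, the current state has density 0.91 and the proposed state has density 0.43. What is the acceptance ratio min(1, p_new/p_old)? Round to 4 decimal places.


Ratio = p_new / p_old = 0.43 / 0.91 = 0.4725
Acceptance = min(1, 0.4725) = 0.4725

0.4725


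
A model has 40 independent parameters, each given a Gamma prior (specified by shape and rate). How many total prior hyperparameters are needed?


Each Gamma prior needs 2 hyperparameters (shape and rate).
Total = 2 * 40 = 80

80


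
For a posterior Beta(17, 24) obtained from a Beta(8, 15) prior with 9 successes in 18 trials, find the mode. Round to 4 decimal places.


Mode = (alpha - 1) / (alpha + beta - 2)
= 16 / 39
= 0.4103

0.4103


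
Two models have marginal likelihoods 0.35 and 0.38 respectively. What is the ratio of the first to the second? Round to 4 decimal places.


Evidence ratio = 0.35 / 0.38
= 0.9211

0.9211


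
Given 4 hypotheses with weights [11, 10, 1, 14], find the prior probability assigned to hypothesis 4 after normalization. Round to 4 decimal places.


To normalize, divide each weight by the sum of all weights.
Sum = 36
Prior(H4) = 14/36 = 0.3889

0.3889


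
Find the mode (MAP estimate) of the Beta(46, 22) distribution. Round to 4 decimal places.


For Beta(a,b) with a,b > 1:
Mode = (a-1)/(a+b-2) = (46-1)/(68-2)
= 45/66 = 0.6818

0.6818


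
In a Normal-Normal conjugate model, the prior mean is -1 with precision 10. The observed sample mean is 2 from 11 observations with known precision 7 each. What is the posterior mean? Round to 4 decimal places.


Posterior precision = tau0 + n*tau = 10 + 11*7 = 87
Posterior mean = (tau0*mu0 + n*tau*xbar) / posterior_precision
= (10*-1 + 11*7*2) / 87
= 144 / 87 = 1.6552

1.6552


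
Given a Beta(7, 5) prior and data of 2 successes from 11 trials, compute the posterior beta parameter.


Number of failures = 11 - 2 = 9
Posterior beta = 5 + 9 = 14

14


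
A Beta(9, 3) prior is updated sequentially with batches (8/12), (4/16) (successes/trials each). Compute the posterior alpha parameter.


Sequential conjugate updating is equivalent to a single batch update.
Total successes across all batches = 12
alpha_posterior = alpha_prior + total_successes = 9 + 12
= 21

21


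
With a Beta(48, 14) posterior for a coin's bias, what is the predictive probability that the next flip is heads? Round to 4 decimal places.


The predictive probability equals the posterior mean.
P(next = heads) = alpha / (alpha + beta)
= 48 / 62 = 0.7742

0.7742


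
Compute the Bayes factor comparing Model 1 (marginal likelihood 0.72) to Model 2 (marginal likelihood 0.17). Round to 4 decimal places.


BF12 = marginal likelihood of M1 / marginal likelihood of M2
= 0.72/0.17
= 4.2353

4.2353


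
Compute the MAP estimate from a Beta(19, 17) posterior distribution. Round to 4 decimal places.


MAP = mode of Beta distribution
= (alpha - 1)/(alpha + beta - 2)
= (19-1)/(19+17-2)
= 18/34 = 0.5294

0.5294


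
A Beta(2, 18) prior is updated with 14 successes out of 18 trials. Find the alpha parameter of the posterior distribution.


In the Beta-Binomial conjugate update:
alpha_post = alpha_prior + successes
= 2 + 14
= 16

16


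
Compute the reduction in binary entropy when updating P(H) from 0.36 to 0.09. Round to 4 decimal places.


H_before = -p*log2(p) - (1-p)*log2(1-p) for p=0.36: 0.9427
H_after for p=0.09: 0.4365
Reduction = 0.9427 - 0.4365 = 0.5062

0.5062


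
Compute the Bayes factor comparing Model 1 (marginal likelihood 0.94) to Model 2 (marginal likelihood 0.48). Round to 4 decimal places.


BF12 = marginal likelihood of M1 / marginal likelihood of M2
= 0.94/0.48
= 1.9583

1.9583


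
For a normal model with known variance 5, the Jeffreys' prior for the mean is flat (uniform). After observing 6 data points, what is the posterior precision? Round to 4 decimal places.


Jeffreys' prior for normal mean (known variance) is flat.
Prior precision = 0.
Posterior precision = prior_prec + n/sigma^2 = 0 + 6/5
= 1.2

1.2


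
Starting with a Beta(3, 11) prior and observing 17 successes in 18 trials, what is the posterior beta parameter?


Posterior beta = prior beta + failures
Failures = 18 - 17 = 1
beta_post = 11 + 1 = 12

12


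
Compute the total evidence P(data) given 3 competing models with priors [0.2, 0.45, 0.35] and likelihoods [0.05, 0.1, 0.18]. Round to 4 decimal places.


Marginal likelihood = sum P(model_i) * P(data|model_i)
Model 1: 0.2 * 0.05 = 0.01
Model 2: 0.45 * 0.1 = 0.045
Model 3: 0.35 * 0.18 = 0.063
Total = 0.118

0.118


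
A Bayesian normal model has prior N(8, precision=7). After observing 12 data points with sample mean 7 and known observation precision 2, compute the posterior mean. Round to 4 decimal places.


Posterior mean = (prior_precision * prior_mean + n * data_precision * data_mean) / (prior_precision + n * data_precision)
Numerator = 7*8 + 12*2*7 = 224
Denominator = 7 + 12*2 = 31
Posterior mean = 7.2258

7.2258


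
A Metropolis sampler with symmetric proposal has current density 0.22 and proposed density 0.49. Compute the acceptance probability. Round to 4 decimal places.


For symmetric proposals, acceptance = min(1, pi(x*)/pi(x))
= min(1, 0.49/0.22)
= min(1, 2.2273) = 1.0

1.0


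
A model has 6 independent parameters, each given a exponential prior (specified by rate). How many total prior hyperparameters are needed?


Each exponential prior needs 1 hyperparameter (rate).
Total = 1 * 6 = 6

6


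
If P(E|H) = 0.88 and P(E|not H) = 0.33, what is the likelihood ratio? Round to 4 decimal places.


Likelihood ratio = P(E|H) / P(E|not H)
= 0.88 / 0.33
= 2.6667

2.6667


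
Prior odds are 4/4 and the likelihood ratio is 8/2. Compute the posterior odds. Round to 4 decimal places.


Posterior odds = prior odds * likelihood ratio
= (4/4) * (8/2)
= 32 / 8
= 4.0

4.0


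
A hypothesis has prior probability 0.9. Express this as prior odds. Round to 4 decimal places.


Odds = P(H) / P(not H) = 0.9 / 0.1
= 9.0

9.0


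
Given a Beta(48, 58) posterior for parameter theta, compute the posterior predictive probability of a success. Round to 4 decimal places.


For a Beta-Bernoulli model, the predictive probability is the mean:
P(success) = 48/(48+58) = 48/106 = 0.4528

0.4528


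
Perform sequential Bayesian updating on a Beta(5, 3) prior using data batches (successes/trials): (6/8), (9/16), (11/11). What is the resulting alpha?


Accumulate successes: 26
Posterior alpha = prior alpha + sum of successes
= 5 + 26 = 31

31


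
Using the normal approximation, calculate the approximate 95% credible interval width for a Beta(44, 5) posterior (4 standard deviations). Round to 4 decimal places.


Var(Beta) = 44*5/(49^2 * 50) = 0.0018
SD = 0.0428
Width ~ 4*SD = 0.1712

0.1712


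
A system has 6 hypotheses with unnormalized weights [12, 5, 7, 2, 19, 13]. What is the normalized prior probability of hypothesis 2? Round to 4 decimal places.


The normalized prior is the weight divided by the total.
Total weight = 58
P(H2) = 5 / 58 = 0.0862

0.0862


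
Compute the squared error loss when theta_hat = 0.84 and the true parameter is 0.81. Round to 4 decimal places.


L = (theta_hat - theta_true)^2
= (0.84 - 0.81)^2
= 0.03^2 = 0.0009

0.0009


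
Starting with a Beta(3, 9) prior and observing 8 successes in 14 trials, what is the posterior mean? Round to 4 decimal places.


Posterior parameters: alpha = 3 + 8 = 11
beta = 9 + 6 = 15
Posterior mean = alpha / (alpha + beta) = 11 / 26
= 0.4231

0.4231


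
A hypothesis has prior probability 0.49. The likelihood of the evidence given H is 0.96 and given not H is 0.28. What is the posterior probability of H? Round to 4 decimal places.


Using Bayes' theorem:
P(E) = 0.49 * 0.96 + 0.51 * 0.28
P(E) = 0.6132
P(H|E) = (0.49 * 0.96) / 0.6132 = 0.7671

0.7671


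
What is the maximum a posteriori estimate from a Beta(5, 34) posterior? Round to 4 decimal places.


The MAP estimate equals the mode of the distribution.
Mode of Beta(a,b) = (a-1)/(a+b-2)
= 4/37
= 0.1081

0.1081


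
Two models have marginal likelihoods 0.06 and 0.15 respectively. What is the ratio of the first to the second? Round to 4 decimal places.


Evidence ratio = 0.06 / 0.15
= 0.4

0.4


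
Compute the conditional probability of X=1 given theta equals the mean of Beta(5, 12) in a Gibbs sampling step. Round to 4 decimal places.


Mean of Beta(5, 12) = 0.2941
P(X=1 | theta=0.2941) = 0.2941

0.2941


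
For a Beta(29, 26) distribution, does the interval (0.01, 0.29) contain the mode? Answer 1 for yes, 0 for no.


Mode of Beta(a,b) = (a-1)/(a+b-2)
= (29-1)/(29+26-2) = 0.5283
Check: 0.01 <= 0.5283 <= 0.29?
Result: 0

0


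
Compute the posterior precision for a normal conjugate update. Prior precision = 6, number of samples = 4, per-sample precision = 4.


tau_post = tau_0 + n * tau
= 6 + 4 * 4 = 22

22


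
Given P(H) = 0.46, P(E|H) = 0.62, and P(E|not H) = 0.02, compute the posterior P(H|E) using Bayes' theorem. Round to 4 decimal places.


By Bayes' theorem: P(H|E) = P(E|H)*P(H) / P(E)
P(E) = P(E|H)*P(H) + P(E|not H)*P(not H)
P(E) = 0.62*0.46 + 0.02*0.54 = 0.296
P(H|E) = 0.62*0.46 / 0.296 = 0.9635

0.9635


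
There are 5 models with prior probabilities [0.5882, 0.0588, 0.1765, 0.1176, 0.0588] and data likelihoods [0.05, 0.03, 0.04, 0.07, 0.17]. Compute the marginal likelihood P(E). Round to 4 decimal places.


P(E) = sum over models of P(M_i) * P(E|M_i)
= 0.5882*0.05 + 0.0588*0.03 + 0.1765*0.04 + 0.1176*0.07 + 0.0588*0.17
= 0.0565

0.0565


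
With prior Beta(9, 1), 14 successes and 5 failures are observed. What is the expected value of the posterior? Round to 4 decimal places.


Posterior = Beta(23, 6)
E[theta] = alpha/(alpha+beta)
= 23/29 = 0.7931

0.7931


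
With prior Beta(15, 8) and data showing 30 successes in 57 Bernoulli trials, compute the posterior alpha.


Conjugate update: alpha_posterior = alpha_prior + k
= 15 + 30 = 45

45


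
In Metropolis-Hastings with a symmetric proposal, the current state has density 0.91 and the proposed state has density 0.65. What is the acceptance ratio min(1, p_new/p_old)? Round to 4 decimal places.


Ratio = p_new / p_old = 0.65 / 0.91 = 0.7143
Acceptance = min(1, 0.7143) = 0.7143

0.7143


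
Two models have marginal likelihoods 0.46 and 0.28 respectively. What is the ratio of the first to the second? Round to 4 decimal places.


Evidence ratio = 0.46 / 0.28
= 1.6429

1.6429


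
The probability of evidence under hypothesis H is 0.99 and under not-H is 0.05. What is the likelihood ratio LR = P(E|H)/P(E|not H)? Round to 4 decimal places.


LR = 0.99 / 0.05
= 19.8

19.8


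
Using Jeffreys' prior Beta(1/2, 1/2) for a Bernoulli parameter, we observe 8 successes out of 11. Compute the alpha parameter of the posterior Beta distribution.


Conjugate update: Beta(0.5 + k, 0.5 + n - k).
k = 8, n - k = 3
Posterior alpha = 0.5 + k = 0.5 + 8 = 8.5

8.5


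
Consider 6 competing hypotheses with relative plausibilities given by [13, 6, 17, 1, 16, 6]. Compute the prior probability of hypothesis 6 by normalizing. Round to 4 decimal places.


Sum of weights = 13 + 6 + 17 + 1 + 16 + 6 = 59
Normalized prior for H6 = 6 / 59
= 0.1017

0.1017


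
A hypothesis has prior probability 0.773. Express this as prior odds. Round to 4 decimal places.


Odds = P(H) / P(not H) = 0.773 / 0.227
= 3.4053

3.4053


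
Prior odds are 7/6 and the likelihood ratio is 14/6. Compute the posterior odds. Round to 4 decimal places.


Posterior odds = prior odds * likelihood ratio
= (7/6) * (14/6)
= 98 / 36
= 2.7222

2.7222


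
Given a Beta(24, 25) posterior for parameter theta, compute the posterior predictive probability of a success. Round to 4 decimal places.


For a Beta-Bernoulli model, the predictive probability is the mean:
P(success) = 24/(24+25) = 24/49 = 0.4898

0.4898


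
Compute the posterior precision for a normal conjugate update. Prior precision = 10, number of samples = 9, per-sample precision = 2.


tau_post = tau_0 + n * tau
= 10 + 9 * 2 = 28

28


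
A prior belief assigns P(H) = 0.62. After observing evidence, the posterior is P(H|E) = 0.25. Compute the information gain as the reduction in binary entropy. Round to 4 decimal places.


H(prior) = -0.62*log2(0.62) - 0.38*log2(0.38)
= 0.958
H(post) = -0.25*log2(0.25) - 0.75*log2(0.75)
= 0.8113
IG = 0.958 - 0.8113 = 0.1468

0.1468


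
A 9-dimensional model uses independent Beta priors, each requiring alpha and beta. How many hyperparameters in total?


Per parameter: 2 (alpha and beta).
Total = 9 * 2 = 18

18


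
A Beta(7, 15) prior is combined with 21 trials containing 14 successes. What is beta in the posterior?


In conjugate updating:
beta_posterior = beta_prior + (n - k)
= 15 + (21 - 14)
= 15 + 7 = 22

22


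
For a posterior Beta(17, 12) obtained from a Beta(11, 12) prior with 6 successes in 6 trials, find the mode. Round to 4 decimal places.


Mode = (alpha - 1) / (alpha + beta - 2)
= 16 / 27
= 0.5926

0.5926


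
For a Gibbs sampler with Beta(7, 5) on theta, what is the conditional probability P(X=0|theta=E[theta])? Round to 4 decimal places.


E[theta] = 7/(7+5) = 0.5833
P(X=0|theta) = 1 - theta = 0.4167

0.4167


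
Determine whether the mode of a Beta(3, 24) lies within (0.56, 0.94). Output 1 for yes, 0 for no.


First find the mode: (a-1)/(a+b-2) = 0.08
Is 0.08 in (0.56, 0.94)? 0

0


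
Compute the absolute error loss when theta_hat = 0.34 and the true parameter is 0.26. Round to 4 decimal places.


L = |theta_hat - theta_true|
= |0.34 - 0.26| = 0.08

0.08


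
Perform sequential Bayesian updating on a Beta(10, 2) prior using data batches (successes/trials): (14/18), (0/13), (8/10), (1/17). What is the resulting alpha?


Accumulate successes: 23
Posterior alpha = prior alpha + sum of successes
= 10 + 23 = 33

33


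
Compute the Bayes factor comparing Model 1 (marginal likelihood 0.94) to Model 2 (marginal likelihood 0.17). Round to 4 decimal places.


BF12 = marginal likelihood of M1 / marginal likelihood of M2
= 0.94/0.17
= 5.5294

5.5294


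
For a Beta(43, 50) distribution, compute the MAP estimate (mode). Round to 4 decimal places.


MAP = mode = (a-1)/(a+b-2)
= (43-1)/(43+50-2)
= 42/91 = 0.4615

0.4615


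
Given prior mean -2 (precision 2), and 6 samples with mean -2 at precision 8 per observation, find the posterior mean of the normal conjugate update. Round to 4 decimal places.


The posterior mean is a precision-weighted average of prior and data.
Post. prec. = 2 + 48 = 50
Post. mean = (-4 + -96)/50 = -100/50 = -2.0

-2.0


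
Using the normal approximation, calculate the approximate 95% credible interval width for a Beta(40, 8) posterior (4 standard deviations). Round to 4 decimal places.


Var(Beta) = 40*8/(48^2 * 49) = 0.0028
SD = 0.0532
Width ~ 4*SD = 0.213

0.213


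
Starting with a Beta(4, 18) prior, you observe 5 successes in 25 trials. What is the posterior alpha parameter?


For a Beta-Binomial conjugate model:
Posterior alpha = prior alpha + number of successes
= 4 + 5 = 9

9


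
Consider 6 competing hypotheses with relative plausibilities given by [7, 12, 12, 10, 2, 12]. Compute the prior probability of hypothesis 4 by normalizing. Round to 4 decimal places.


Sum of weights = 7 + 12 + 12 + 10 + 2 + 12 = 55
Normalized prior for H4 = 10 / 55
= 0.1818

0.1818


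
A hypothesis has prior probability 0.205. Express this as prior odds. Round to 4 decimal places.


Odds = P(H) / P(not H) = 0.205 / 0.795
= 0.2579

0.2579


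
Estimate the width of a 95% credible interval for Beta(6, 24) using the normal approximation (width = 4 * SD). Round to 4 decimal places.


For Beta(a,b): Var = ab/((a+b)^2(a+b+1))
Var = 0.0052, SD = 0.0718
Approximate 95% CI width = 4 * 0.0718 = 0.2874

0.2874


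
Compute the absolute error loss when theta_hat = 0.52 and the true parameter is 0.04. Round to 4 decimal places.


L = |theta_hat - theta_true|
= |0.52 - 0.04| = 0.48

0.48


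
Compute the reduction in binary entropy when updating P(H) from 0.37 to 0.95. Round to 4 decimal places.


H_before = -p*log2(p) - (1-p)*log2(1-p) for p=0.37: 0.9507
H_after for p=0.95: 0.2864
Reduction = 0.9507 - 0.2864 = 0.6643

0.6643


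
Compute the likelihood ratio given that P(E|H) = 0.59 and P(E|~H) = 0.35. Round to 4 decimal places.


LR = P(E|H) / P(E|~H)
= 0.59 / 0.35 = 1.6857

1.6857


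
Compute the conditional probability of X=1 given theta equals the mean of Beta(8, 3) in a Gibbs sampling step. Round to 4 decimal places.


Mean of Beta(8, 3) = 0.7273
P(X=1 | theta=0.7273) = 0.7273

0.7273


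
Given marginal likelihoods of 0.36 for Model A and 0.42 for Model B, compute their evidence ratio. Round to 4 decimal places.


Ratio = ML(A) / ML(B) = 0.36/0.42
= 0.8571

0.8571


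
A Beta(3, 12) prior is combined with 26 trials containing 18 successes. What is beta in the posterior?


In conjugate updating:
beta_posterior = beta_prior + (n - k)
= 12 + (26 - 18)
= 12 + 8 = 20

20


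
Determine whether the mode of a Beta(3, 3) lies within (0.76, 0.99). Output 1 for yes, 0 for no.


First find the mode: (a-1)/(a+b-2) = 0.5
Is 0.5 in (0.76, 0.99)? 0

0


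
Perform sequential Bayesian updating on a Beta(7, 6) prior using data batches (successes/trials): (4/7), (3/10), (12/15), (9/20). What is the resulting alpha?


Accumulate successes: 28
Posterior alpha = prior alpha + sum of successes
= 7 + 28 = 35

35


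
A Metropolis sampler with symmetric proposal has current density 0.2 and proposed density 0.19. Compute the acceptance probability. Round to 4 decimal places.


For symmetric proposals, acceptance = min(1, pi(x*)/pi(x))
= min(1, 0.19/0.2)
= min(1, 0.95) = 0.95

0.95


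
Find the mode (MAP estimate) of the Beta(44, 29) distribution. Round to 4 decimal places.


For Beta(a,b) with a,b > 1:
Mode = (a-1)/(a+b-2) = (44-1)/(73-2)
= 43/71 = 0.6056

0.6056


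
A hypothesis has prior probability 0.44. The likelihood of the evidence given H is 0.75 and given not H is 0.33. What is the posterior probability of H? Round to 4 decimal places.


Using Bayes' theorem:
P(E) = 0.44 * 0.75 + 0.56 * 0.33
P(E) = 0.5148
P(H|E) = (0.44 * 0.75) / 0.5148 = 0.641

0.641


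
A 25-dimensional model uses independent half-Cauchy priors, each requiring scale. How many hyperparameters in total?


Per parameter: 1 (scale).
Total = 25 * 1 = 25

25


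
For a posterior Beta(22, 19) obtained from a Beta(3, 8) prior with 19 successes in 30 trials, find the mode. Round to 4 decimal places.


Mode = (alpha - 1) / (alpha + beta - 2)
= 21 / 39
= 0.5385

0.5385


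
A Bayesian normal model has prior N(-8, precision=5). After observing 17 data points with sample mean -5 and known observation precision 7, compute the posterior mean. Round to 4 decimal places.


Posterior mean = (prior_precision * prior_mean + n * data_precision * data_mean) / (prior_precision + n * data_precision)
Numerator = 5*-8 + 17*7*-5 = -635
Denominator = 5 + 17*7 = 124
Posterior mean = -5.121

-5.121


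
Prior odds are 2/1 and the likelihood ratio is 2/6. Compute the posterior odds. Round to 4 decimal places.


Posterior odds = prior odds * likelihood ratio
= (2/1) * (2/6)
= 4 / 6
= 0.6667

0.6667


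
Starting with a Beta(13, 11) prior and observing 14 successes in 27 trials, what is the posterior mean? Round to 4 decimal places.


Posterior parameters: alpha = 13 + 14 = 27
beta = 11 + 13 = 24
Posterior mean = alpha / (alpha + beta) = 27 / 51
= 0.5294

0.5294


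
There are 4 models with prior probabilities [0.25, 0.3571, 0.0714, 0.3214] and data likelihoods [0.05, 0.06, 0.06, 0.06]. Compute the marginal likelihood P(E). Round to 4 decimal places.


P(E) = sum over models of P(M_i) * P(E|M_i)
= 0.25*0.05 + 0.3571*0.06 + 0.0714*0.06 + 0.3214*0.06
= 0.0575

0.0575


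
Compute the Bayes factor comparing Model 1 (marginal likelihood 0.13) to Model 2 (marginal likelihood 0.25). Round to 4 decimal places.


BF12 = marginal likelihood of M1 / marginal likelihood of M2
= 0.13/0.25
= 0.52

0.52


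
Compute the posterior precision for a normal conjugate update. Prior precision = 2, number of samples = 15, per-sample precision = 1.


tau_post = tau_0 + n * tau
= 2 + 15 * 1 = 17

17


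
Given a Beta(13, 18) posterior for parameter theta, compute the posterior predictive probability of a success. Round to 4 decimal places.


For a Beta-Bernoulli model, the predictive probability is the mean:
P(success) = 13/(13+18) = 13/31 = 0.4194

0.4194


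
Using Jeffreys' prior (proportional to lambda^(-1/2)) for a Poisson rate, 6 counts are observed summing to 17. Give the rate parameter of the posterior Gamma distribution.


Conjugate update: Gamma(prior_shape + S, prior_rate + n).
Prior shape = 0.5, prior rate = 0.
Posterior rate = 0 + n = 6

6.0


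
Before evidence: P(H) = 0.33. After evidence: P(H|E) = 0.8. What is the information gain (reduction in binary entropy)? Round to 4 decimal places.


Prior entropy = 0.9149
Posterior entropy = 0.7219
Information gain = 0.9149 - 0.7219 = 0.193

0.193


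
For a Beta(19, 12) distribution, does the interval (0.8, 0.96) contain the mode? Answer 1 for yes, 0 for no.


Mode of Beta(a,b) = (a-1)/(a+b-2)
= (19-1)/(19+12-2) = 0.6207
Check: 0.8 <= 0.6207 <= 0.96?
Result: 0

0


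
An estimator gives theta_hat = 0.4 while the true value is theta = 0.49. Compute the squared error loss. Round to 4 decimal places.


The squared error loss is (theta_hat - theta)^2
= (0.4 - 0.49)^2
= (-0.09)^2 = 0.0081

0.0081


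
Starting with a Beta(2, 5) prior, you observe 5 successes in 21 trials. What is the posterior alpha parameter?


For a Beta-Binomial conjugate model:
Posterior alpha = prior alpha + number of successes
= 2 + 5 = 7

7


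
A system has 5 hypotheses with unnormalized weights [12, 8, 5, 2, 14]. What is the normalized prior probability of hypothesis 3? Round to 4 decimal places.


The normalized prior is the weight divided by the total.
Total weight = 41
P(H3) = 5 / 41 = 0.122

0.122


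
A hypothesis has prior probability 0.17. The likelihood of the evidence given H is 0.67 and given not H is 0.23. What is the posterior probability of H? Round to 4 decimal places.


Using Bayes' theorem:
P(E) = 0.17 * 0.67 + 0.83 * 0.23
P(E) = 0.3048
P(H|E) = (0.17 * 0.67) / 0.3048 = 0.3737

0.3737


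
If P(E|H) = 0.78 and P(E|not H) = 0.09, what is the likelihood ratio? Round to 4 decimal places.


Likelihood ratio = P(E|H) / P(E|not H)
= 0.78 / 0.09
= 8.6667

8.6667


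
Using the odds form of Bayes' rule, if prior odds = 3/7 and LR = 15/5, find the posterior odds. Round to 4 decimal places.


Bayes' rule in odds form: posterior odds = prior odds * LR
= (3 * 15) / (7 * 5)
= 45/35 = 1.2857

1.2857


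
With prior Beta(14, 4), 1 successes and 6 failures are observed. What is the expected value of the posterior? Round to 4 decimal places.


Posterior = Beta(15, 10)
E[theta] = alpha/(alpha+beta)
= 15/25 = 0.6

0.6


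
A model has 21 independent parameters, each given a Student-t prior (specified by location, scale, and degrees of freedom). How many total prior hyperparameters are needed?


Each Student-t prior needs 3 hyperparameters (location, scale, and degrees of freedom).
Total = 3 * 21 = 63

63


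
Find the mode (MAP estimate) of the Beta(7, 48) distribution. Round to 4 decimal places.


For Beta(a,b) with a,b > 1:
Mode = (a-1)/(a+b-2) = (7-1)/(55-2)
= 6/53 = 0.1132

0.1132


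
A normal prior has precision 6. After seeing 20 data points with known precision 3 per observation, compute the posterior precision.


In the conjugate normal model, precisions add:
tau_posterior = tau_prior + n * tau_data
= 6 + 20*3 = 66

66


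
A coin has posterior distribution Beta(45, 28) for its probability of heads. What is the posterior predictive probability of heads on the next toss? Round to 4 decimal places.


Posterior predictive = E[theta] = alpha/(alpha+beta)
= 45/73
= 0.6164

0.6164


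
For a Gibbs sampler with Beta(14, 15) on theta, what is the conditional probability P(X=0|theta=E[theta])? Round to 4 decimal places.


E[theta] = 14/(14+15) = 0.4828
P(X=0|theta) = 1 - theta = 0.5172

0.5172


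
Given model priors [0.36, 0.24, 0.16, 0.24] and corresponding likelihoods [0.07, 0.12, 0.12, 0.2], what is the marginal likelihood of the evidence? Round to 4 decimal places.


P(E) = sum_i P(M_i) P(E|M_i)
= 0.0252 + 0.0288 + 0.0192 + 0.048
= 0.1212

0.1212


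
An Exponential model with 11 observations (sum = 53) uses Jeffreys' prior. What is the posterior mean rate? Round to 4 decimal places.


Posterior Gamma(11, 53)
E[lambda] = 11/53 = 0.2075

0.2075


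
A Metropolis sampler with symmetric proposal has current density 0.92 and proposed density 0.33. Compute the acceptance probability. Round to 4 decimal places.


For symmetric proposals, acceptance = min(1, pi(x*)/pi(x))
= min(1, 0.33/0.92)
= min(1, 0.3587) = 0.3587

0.3587


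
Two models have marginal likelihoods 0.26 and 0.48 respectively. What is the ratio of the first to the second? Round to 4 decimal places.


Evidence ratio = 0.26 / 0.48
= 0.5417

0.5417


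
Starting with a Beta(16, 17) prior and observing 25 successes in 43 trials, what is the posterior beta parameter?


Posterior beta = prior beta + failures
Failures = 43 - 25 = 18
beta_post = 17 + 18 = 35

35


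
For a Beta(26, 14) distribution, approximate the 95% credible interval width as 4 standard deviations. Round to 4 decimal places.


Variance of Beta(a,b) = ab / ((a+b)^2 * (a+b+1))
= 26*14 / ((40)^2 * 41)
= 0.0055
SD = sqrt(0.0055) = 0.0745
Width = 4 * SD = 0.298

0.298


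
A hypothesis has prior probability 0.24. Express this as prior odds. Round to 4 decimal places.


Odds = P(H) / P(not H) = 0.24 / 0.76
= 0.3158

0.3158


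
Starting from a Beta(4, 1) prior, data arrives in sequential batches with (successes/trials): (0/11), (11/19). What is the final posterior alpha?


In sequential Bayesian updating, we sum all successes.
Total successes = 11
Final alpha = 4 + 11 = 15

15


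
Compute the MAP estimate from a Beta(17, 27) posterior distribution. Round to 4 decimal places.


MAP = mode of Beta distribution
= (alpha - 1)/(alpha + beta - 2)
= (17-1)/(17+27-2)
= 16/42 = 0.381

0.381


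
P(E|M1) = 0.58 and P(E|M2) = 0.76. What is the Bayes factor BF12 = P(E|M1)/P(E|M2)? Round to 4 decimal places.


Bayes factor BF12 = P(E|M1) / P(E|M2)
= 0.58 / 0.76
= 0.7632

0.7632


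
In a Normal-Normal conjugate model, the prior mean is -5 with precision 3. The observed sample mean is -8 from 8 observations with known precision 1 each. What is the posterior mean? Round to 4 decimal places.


Posterior precision = tau0 + n*tau = 3 + 8*1 = 11
Posterior mean = (tau0*mu0 + n*tau*xbar) / posterior_precision
= (3*-5 + 8*1*-8) / 11
= -79 / 11 = -7.1818

-7.1818


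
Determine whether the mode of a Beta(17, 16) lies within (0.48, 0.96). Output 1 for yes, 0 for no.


First find the mode: (a-1)/(a+b-2) = 0.5161
Is 0.5161 in (0.48, 0.96)? 1

1


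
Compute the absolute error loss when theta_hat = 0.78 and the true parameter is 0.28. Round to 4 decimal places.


L = |theta_hat - theta_true|
= |0.78 - 0.28| = 0.5

0.5


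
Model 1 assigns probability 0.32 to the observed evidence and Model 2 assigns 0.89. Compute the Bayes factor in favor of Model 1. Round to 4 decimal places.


BF = P(data|M1) / P(data|M2)
= 0.32 / 0.89 = 0.3596

0.3596


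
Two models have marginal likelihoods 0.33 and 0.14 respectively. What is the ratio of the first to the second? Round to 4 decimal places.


Evidence ratio = 0.33 / 0.14
= 2.3571

2.3571


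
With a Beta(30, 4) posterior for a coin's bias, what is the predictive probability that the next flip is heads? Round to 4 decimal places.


The predictive probability equals the posterior mean.
P(next = heads) = alpha / (alpha + beta)
= 30 / 34 = 0.8824

0.8824


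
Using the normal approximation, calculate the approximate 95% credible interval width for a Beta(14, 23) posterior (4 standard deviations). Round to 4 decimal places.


Var(Beta) = 14*23/(37^2 * 38) = 0.0062
SD = 0.0787
Width ~ 4*SD = 0.3147

0.3147


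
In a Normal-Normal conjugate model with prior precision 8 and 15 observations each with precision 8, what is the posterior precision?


Posterior precision = prior precision + n * observation precision
= 8 + 15 * 8
= 8 + 120 = 128

128


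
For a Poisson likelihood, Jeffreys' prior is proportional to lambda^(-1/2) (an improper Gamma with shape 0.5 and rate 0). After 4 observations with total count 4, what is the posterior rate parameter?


Jeffreys' prior for Poisson is proportional to lambda^(-1/2).
Posterior is Gamma(0.5 + S, 0 + n) = Gamma(0.5 + 4, 4).
Posterior rate = 0 + n = 4

4.0


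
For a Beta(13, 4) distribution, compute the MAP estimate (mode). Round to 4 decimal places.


MAP = mode = (a-1)/(a+b-2)
= (13-1)/(13+4-2)
= 12/15 = 0.8

0.8


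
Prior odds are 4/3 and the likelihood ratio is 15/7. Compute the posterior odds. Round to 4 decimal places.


Posterior odds = prior odds * likelihood ratio
= (4/3) * (15/7)
= 60 / 21
= 2.8571

2.8571


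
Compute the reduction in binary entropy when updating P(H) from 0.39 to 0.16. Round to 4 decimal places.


H_before = -p*log2(p) - (1-p)*log2(1-p) for p=0.39: 0.9648
H_after for p=0.16: 0.6343
Reduction = 0.9648 - 0.6343 = 0.3305

0.3305


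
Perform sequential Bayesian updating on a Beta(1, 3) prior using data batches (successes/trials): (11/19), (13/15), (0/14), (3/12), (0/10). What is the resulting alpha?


Accumulate successes: 27
Posterior alpha = prior alpha + sum of successes
= 1 + 27 = 28

28


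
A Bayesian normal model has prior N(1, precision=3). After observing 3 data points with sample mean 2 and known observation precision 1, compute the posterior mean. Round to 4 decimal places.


Posterior mean = (prior_precision * prior_mean + n * data_precision * data_mean) / (prior_precision + n * data_precision)
Numerator = 3*1 + 3*1*2 = 9
Denominator = 3 + 3*1 = 6
Posterior mean = 1.5

1.5


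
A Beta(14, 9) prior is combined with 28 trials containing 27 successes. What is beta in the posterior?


In conjugate updating:
beta_posterior = beta_prior + (n - k)
= 9 + (28 - 27)
= 9 + 1 = 10

10


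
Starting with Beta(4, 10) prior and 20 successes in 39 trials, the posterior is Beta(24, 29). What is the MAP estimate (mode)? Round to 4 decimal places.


The mode of Beta(a, b) when a > 1 and b > 1 is (a-1)/(a+b-2)
= (24 - 1) / (24 + 29 - 2)
= 23 / 51
= 0.451

0.451


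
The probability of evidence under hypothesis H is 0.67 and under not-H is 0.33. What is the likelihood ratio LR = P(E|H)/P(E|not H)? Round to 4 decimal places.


LR = 0.67 / 0.33
= 2.0303

2.0303


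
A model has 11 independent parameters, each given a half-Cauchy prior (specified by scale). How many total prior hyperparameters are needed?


Each half-Cauchy prior needs 1 hyperparameter (scale).
Total = 1 * 11 = 11

11


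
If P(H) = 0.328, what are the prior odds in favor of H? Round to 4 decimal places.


Prior odds = P(H) / (1 - P(H))
= 0.328 / 0.672
= 0.4881

0.4881


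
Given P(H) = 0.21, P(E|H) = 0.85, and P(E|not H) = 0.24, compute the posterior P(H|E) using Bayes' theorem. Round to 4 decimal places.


By Bayes' theorem: P(H|E) = P(E|H)*P(H) / P(E)
P(E) = P(E|H)*P(H) + P(E|not H)*P(not H)
P(E) = 0.85*0.21 + 0.24*0.79 = 0.3681
P(H|E) = 0.85*0.21 / 0.3681 = 0.4849

0.4849


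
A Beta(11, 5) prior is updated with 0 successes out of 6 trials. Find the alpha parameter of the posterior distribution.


In the Beta-Binomial conjugate update:
alpha_post = alpha_prior + successes
= 11 + 0
= 11

11


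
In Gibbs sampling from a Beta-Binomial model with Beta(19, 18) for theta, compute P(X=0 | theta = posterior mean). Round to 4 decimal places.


Posterior mean = alpha/(alpha+beta) = 19/37 = 0.5135
P(X=0|theta=mean) = 1 - theta = 0.4865

0.4865


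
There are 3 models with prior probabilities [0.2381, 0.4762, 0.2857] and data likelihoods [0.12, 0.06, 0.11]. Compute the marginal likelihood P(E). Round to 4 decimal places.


P(E) = sum over models of P(M_i) * P(E|M_i)
= 0.2381*0.12 + 0.4762*0.06 + 0.2857*0.11
= 0.0886

0.0886


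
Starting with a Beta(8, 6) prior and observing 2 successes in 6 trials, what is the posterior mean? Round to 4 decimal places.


Posterior parameters: alpha = 8 + 2 = 10
beta = 6 + 4 = 10
Posterior mean = alpha / (alpha + beta) = 10 / 20
= 0.5

0.5


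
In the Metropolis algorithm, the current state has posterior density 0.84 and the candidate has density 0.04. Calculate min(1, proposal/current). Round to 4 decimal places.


Ratio = 0.04/0.84 = 0.0476
Acceptance probability = min(1, 0.0476)
= 0.0476

0.0476


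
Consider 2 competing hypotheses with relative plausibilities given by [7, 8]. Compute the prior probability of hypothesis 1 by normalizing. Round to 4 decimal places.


Sum of weights = 7 + 8 = 15
Normalized prior for H1 = 7 / 15
= 0.4667

0.4667


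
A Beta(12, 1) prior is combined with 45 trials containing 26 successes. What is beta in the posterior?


In conjugate updating:
beta_posterior = beta_prior + (n - k)
= 1 + (45 - 26)
= 1 + 19 = 20

20


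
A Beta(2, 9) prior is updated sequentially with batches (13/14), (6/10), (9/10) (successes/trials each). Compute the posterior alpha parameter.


Sequential conjugate updating is equivalent to a single batch update.
Total successes across all batches = 28
alpha_posterior = alpha_prior + total_successes = 2 + 28
= 30

30


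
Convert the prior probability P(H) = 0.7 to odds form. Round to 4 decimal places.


P(not H) = 1 - 0.7 = 0.3
Odds = 0.7 / 0.3 = 2.3333

2.3333


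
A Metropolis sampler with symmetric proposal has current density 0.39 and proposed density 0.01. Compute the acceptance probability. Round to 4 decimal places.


For symmetric proposals, acceptance = min(1, pi(x*)/pi(x))
= min(1, 0.01/0.39)
= min(1, 0.0256) = 0.0256

0.0256


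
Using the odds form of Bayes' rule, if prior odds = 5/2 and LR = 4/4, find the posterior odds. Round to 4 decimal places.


Bayes' rule in odds form: posterior odds = prior odds * LR
= (5 * 4) / (2 * 4)
= 20/8 = 2.5

2.5


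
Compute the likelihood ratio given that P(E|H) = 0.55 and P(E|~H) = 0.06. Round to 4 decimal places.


LR = P(E|H) / P(E|~H)
= 0.55 / 0.06 = 9.1667

9.1667


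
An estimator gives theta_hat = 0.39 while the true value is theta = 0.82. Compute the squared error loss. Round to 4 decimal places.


The squared error loss is (theta_hat - theta)^2
= (0.39 - 0.82)^2
= (-0.43)^2 = 0.1849

0.1849


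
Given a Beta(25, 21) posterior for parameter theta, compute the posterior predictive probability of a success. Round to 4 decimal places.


For a Beta-Bernoulli model, the predictive probability is the mean:
P(success) = 25/(25+21) = 25/46 = 0.5435

0.5435
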